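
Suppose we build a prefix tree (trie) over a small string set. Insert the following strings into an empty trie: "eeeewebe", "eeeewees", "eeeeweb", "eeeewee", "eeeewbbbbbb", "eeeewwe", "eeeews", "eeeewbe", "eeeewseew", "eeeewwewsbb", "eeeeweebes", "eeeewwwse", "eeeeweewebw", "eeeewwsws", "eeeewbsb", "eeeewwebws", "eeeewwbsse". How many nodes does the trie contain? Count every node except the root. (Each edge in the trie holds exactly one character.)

49

Insert word by word; a character creates a node only if that edge doesn't already exist:
  "eeeewebe" → 8 new (e, e, e, e, w, e, b, e)
  "eeeewees" → prefix "eeeewe" already present; 2 new (e, s)
  "eeeeweb" → prefix "eeeeweb" already present; 0 new (none)
  "eeeewee" → prefix "eeeewee" already present; 0 new (none)
  "eeeewbbbbbb" → prefix "eeeew" already present; 6 new (b, b, b, b, b, b)
  "eeeewwe" → prefix "eeeew" already present; 2 new (w, e)
  "eeeews" → prefix "eeeew" already present; 1 new (s)
  "eeeewbe" → prefix "eeeewb" already present; 1 new (e)
  "eeeewseew" → prefix "eeeews" already present; 3 new (e, e, w)
  "eeeewwewsbb" → prefix "eeeewwe" already present; 4 new (w, s, b, b)
  "eeeeweebes" → prefix "eeeewee" already present; 3 new (b, e, s)
  "eeeewwwse" → prefix "eeeeww" already present; 3 new (w, s, e)
  "eeeeweewebw" → prefix "eeeewee" already present; 4 new (w, e, b, w)
  "eeeewwsws" → prefix "eeeeww" already present; 3 new (s, w, s)
  "eeeewbsb" → prefix "eeeewb" already present; 2 new (s, b)
  "eeeewwebws" → prefix "eeeewwe" already present; 3 new (b, w, s)
  "eeeewwbsse" → prefix "eeeeww" already present; 4 new (b, s, s, e)
Total nodes = 8 + 2 + 0 + 0 + 6 + 2 + 1 + 1 + 3 + 4 + 3 + 3 + 4 + 3 + 2 + 3 + 4 = 49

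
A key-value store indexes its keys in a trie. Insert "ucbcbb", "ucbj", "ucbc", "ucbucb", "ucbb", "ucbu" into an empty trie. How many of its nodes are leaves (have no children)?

4

Leaves are exactly the stored words that no other stored word extends.
Those words: "ucbb", "ucbcbb", "ucbj", "ucbucb"
Leaf count: 4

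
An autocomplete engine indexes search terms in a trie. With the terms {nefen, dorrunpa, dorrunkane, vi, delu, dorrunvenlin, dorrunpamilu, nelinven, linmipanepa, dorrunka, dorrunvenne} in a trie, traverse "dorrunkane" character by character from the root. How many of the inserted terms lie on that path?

Check each prefix of "dorrunkane" against the stored set — each match is an end-marker on the path.
Prefixes of the query that are stored words: "dorrunka", "dorrunkane"
Count: 2

2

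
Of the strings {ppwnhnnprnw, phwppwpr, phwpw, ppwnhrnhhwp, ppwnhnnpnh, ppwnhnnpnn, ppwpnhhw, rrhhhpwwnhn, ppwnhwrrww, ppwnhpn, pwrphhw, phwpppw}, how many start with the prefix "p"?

11

Filter for entries beginning with "p":
Matches: "phwpppw", "phwppwpr", "phwpw", "ppwnhnnpnh", "ppwnhnnpnn", "ppwnhnnprnw", "ppwnhpn", "ppwnhrnhhwp", "ppwnhwrrww", "ppwpnhhw", "pwrphhw"
Count: 11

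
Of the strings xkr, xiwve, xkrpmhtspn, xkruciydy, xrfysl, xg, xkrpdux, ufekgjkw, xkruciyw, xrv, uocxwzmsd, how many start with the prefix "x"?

9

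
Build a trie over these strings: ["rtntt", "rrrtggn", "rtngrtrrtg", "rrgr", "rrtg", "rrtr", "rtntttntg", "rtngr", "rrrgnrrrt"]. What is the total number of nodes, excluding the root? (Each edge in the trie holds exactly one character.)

33

Count nodes per top-level branch (shared prefixes stored once):
  'r'-branch (rrgr, rrrgnrrrt, rrrtggn, rrtg, rrtr, rtngr, rtngrtrrtg, rtntt, rtntttntg): 33 nodes
Sum: 33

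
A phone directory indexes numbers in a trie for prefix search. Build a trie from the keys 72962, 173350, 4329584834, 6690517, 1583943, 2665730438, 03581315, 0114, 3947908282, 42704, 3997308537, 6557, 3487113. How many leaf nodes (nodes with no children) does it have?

13

Leaves are exactly the stored words that no other stored word extends.
Those words: "0114", "03581315", "1583943", "173350", "2665730438", "3487113", "3947908282", "3997308537", "42704", "4329584834", "6557", "6690517", "72962"
Leaf count: 13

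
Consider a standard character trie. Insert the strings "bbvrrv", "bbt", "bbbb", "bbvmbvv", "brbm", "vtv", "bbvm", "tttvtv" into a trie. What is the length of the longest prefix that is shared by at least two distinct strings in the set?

4

Equivalently: take the maximum, over all pairs, of their longest common prefix length.
e.g. "bbvm" and "bbvmbvv" share the prefix "bbvm" of length 4; no pair shares a longer one.
Longest shared-prefix length: 4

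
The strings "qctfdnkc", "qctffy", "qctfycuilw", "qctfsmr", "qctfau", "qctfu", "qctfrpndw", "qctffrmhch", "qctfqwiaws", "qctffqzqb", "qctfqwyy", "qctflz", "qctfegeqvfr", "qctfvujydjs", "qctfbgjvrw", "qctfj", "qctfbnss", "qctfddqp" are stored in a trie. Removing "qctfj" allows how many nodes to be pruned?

1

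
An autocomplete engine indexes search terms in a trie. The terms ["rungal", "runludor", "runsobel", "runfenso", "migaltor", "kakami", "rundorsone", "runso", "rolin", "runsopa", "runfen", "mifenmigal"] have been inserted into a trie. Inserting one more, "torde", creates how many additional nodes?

"torde" shares no prefix with any stored word, so all 5 characters open new nodes.
5 − 0 = 5 new nodes.

5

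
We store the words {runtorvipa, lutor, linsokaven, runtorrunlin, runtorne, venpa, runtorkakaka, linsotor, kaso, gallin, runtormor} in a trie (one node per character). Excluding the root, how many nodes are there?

Trace insertions, counting only characters that open a new branch:
  "runtorvipa" → 10 new (r, u, n, t, o, r, v, i, p, a)
  "lutor" → 5 new (l, u, t, o, r)
  "linsokaven" → prefix "l" already present; 9 new (i, n, s, o, k, a, v, e, n)
  "runtorrunlin" → prefix "runtor" already present; 6 new (r, u, n, l, i, n)
  "runtorne" → prefix "runtor" already present; 2 new (n, e)
  "venpa" → 5 new (v, e, n, p, a)
  "runtorkakaka" → prefix "runtor" already present; 6 new (k, a, k, a, k, a)
  "linsotor" → prefix "linso" already present; 3 new (t, o, r)
  "kaso" → 4 new (k, a, s, o)
  "gallin" → 6 new (g, a, l, l, i, n)
  "runtormor" → prefix "runtor" already present; 3 new (m, o, r)
Total nodes = 10 + 5 + 9 + 6 + 2 + 5 + 6 + 3 + 4 + 6 + 3 = 59

59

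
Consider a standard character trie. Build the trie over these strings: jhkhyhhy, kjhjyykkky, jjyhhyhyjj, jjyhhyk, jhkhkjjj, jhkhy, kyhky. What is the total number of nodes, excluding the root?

36

For each word, the new-node count is its length minus the longest prefix already in the trie:
  "jhkhyhhy" → 8 new (j, h, k, h, y, h, h, y)
  "kjhjyykkky" → 10 new (k, j, h, j, y, y, k, k, k, y)
  "jjyhhyhyjj" → prefix "j" already present; 9 new (j, y, h, h, y, h, y, j, j)
  "jjyhhyk" → prefix "jjyhhy" already present; 1 new (k)
  "jhkhkjjj" → prefix "jhkh" already present; 4 new (k, j, j, j)
  "jhkhy" → prefix "jhkhy" already present; 0 new (none)
  "kyhky" → prefix "k" already present; 4 new (y, h, k, y)
Total nodes = 8 + 10 + 9 + 1 + 4 + 0 + 4 = 36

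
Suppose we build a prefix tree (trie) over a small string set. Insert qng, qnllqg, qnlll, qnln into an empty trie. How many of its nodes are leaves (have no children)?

4

Leaves are exactly the stored words that no other stored word extends.
Those words: "qng", "qnlll", "qnllqg", "qnln"
Leaf count: 4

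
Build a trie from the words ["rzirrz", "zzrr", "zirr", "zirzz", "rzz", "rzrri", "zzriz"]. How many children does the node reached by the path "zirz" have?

Follow the path "zirz" to its node, then look at its outgoing edges.
Distinct next characters after "zirz": z.
That node has 1 child edge.

1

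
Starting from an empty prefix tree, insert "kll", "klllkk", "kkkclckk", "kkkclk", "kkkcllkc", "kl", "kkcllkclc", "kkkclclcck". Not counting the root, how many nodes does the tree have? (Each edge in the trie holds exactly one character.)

Trie structure (* marks end of a word):
(root)
└─ k
   ├─ k
   │  ├─ c
   │  │  └─ l
   │  │     └─ l
   │  │        └─ k
   │  │           └─ c
   │  │              └─ l
   │  │                 └─ c *
   │  └─ k
   │     └─ c
   │        └─ l
   │           ├─ c
   │           │  ├─ k
   │           │  │  └─ k *
   │           │  └─ l
   │           │     └─ c
   │           │        └─ c
   │           │           └─ k *
   │           ├─ k *
   │           └─ l
   │              └─ k
   │                 └─ c *
   └─ l *
      └─ l *
         └─ l
            └─ k
               └─ k *
Counting every labelled node above: 28.

28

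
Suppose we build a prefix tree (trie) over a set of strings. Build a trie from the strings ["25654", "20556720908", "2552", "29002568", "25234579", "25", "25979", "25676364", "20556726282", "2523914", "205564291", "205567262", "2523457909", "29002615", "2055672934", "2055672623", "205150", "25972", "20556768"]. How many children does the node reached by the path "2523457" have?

1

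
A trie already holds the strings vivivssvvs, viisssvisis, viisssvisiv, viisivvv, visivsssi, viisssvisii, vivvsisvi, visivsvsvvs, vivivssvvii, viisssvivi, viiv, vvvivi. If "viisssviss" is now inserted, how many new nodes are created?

1

"viisssvis" is already a path in the trie; the remaining "s" must be added.
New nodes needed: |"viisssviss"| − 9 = 10 − 9 = 1.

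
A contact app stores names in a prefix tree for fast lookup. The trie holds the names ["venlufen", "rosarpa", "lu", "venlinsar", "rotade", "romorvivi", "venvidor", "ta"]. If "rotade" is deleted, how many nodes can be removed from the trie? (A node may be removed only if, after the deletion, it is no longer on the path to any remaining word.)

4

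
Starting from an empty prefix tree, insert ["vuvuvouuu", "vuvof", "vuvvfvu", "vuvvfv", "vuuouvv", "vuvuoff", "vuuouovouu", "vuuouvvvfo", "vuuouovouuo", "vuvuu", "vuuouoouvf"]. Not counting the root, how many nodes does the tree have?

37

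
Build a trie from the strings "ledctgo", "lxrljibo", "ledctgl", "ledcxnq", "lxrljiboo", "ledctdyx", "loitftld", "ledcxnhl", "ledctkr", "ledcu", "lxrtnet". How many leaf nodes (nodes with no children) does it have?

10

Leaves are exactly the stored words that no other stored word extends.
Those words: "ledctdyx", "ledctgl", "ledctgo", "ledctkr", "ledcu", "ledcxnhl", "ledcxnq", "loitftld", "lxrljiboo", "lxrtnet"
Leaf count: 10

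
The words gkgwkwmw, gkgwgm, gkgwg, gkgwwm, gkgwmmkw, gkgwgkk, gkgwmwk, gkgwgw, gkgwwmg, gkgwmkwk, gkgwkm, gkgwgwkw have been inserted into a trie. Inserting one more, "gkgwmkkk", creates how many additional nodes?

2

Walking "gkgwmkkk" from the root, the first 6 characters ("gkgwmk") follow existing edges; "k" is the first miss.
So 8 − 6 = 2 new nodes.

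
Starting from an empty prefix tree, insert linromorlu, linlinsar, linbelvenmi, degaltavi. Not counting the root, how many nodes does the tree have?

33

Trace insertions, counting only characters that open a new branch:
  "linromorlu" → 10 new (l, i, n, r, o, m, o, r, l, u)
  "linlinsar" → prefix "lin" already present; 6 new (l, i, n, s, a, r)
  "linbelvenmi" → prefix "lin" already present; 8 new (b, e, l, v, e, n, m, i)
  "degaltavi" → 9 new (d, e, g, a, l, t, a, v, i)
Total nodes = 10 + 6 + 8 + 9 = 33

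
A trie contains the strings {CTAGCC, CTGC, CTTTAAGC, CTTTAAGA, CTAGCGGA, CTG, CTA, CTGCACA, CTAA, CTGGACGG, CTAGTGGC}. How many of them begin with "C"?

Walk to "C"; the words in its subtree are exactly those with that prefix.
Words under "C": CTA, CTAA, CTAGCC, CTAGCGGA, CTAGTGGC, CTG, CTGC, CTGCACA, CTGGACGG, CTTTAAGA, CTTTAAGC
Count: 11

11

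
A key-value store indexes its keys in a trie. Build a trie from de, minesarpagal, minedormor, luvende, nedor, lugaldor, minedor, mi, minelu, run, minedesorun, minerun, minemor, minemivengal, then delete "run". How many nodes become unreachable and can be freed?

3

Walk "run" from the leaf back toward the root, removing each node that no remaining word uses.
No other word shares any prefix with "run", so all 3 of its nodes go.
Nodes removed: 3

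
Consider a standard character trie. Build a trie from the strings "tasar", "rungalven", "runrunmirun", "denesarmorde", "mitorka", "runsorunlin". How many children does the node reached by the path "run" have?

Follow the path "run" to its node, then look at its outgoing edges.
Characters that immediately follow "run" among the stored strings: {g, r, s}.
That node has 3 child edges.

3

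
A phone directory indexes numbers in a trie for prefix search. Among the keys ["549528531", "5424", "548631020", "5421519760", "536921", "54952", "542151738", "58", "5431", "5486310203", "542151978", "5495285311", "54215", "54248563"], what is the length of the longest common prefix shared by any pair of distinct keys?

The deepest shared node is where two words last agree before diverging.
"548631020" and "5486310203" agree on "548631020" (9 characters) before diverging; nothing deeper is shared.
Longest shared-prefix length: 9

9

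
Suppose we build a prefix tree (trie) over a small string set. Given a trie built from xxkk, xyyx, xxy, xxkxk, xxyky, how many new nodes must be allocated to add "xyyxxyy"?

3

The longest prefix of "xyyxxyy" already in the trie is "xyyx" (length 4).
Each of the 3 remaining characters creates one node.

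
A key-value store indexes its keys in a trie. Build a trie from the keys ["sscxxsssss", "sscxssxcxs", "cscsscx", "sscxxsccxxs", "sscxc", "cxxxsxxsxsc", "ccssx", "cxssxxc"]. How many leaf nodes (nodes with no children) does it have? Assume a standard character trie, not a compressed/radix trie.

8

A leaf is a node with no children — equivalently, the end of a word that is not a proper prefix of any other stored word.
Those words: "ccssx", "cscsscx", "cxssxxc", "cxxxsxxsxsc", "sscxc", "sscxssxcxs", "sscxxsccxxs", "sscxxsssss"
Leaf count: 8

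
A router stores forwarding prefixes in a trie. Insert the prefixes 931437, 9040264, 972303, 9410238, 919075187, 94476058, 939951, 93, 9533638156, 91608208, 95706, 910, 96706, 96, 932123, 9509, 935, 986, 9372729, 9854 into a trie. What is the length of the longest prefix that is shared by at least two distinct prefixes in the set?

The deepest shared node is where two words last agree before diverging.
e.g. "910" and "91608208" share the prefix "91" of length 2; no pair shares a longer one.
Longest shared-prefix length: 2

2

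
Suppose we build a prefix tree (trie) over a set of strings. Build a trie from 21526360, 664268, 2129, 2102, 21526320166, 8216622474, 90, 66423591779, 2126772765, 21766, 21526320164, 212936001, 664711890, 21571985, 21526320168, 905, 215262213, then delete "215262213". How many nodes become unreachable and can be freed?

Walk "215262213" from the leaf back toward the root, removing each node that no remaining word uses.
The suffix "2213" (4 nodes) is used only by "215262213"; the node for "21526" still has the child "3", so pruning stops there.
Nodes removed: 4

4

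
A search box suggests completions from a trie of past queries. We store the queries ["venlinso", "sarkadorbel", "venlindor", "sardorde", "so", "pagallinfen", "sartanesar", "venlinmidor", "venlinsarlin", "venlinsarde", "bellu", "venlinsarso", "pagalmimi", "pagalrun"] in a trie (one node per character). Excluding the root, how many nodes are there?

72

For each word, the new-node count is its length minus the longest prefix already in the trie:
  "venlinso" → 8 new (v, e, n, l, i, n, s, o)
  "sarkadorbel" → 11 new (s, a, r, k, a, d, o, r, b, e, l)
  "venlindor" → prefix "venlin" already present; 3 new (d, o, r)
  "sardorde" → prefix "sar" already present; 5 new (d, o, r, d, e)
  "so" → prefix "s" already present; 1 new (o)
  "pagallinfen" → 11 new (p, a, g, a, l, l, i, n, f, e, n)
  "sartanesar" → prefix "sar" already present; 7 new (t, a, n, e, s, a, r)
  "venlinmidor" → prefix "venlin" already present; 5 new (m, i, d, o, r)
  "venlinsarlin" → prefix "venlins" already present; 5 new (a, r, l, i, n)
  "venlinsarde" → prefix "venlinsar" already present; 2 new (d, e)
  "bellu" → 5 new (b, e, l, l, u)
  "venlinsarso" → prefix "venlinsar" already present; 2 new (s, o)
  "pagalmimi" → prefix "pagal" already present; 4 new (m, i, m, i)
  "pagalrun" → prefix "pagal" already present; 3 new (r, u, n)
Total nodes = 8 + 11 + 3 + 5 + 1 + 11 + 7 + 5 + 5 + 2 + 5 + 2 + 4 + 3 = 72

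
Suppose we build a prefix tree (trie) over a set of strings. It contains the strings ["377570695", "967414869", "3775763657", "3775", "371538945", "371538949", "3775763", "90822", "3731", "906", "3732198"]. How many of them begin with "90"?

Walk to "90"; the words in its subtree are exactly those with that prefix.
Words under "90": 906, 90822
Count: 2

2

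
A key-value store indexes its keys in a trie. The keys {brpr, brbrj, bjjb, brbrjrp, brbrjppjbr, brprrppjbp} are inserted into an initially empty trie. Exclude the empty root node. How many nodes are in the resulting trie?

23

For each word, the new-node count is its length minus the longest prefix already in the trie:
  "brpr" → 4 new (b, r, p, r)
  "brbrj" → prefix "br" already present; 3 new (b, r, j)
  "bjjb" → prefix "b" already present; 3 new (j, j, b)
  "brbrjrp" → prefix "brbrj" already present; 2 new (r, p)
  "brbrjppjbr" → prefix "brbrj" already present; 5 new (p, p, j, b, r)
  "brprrppjbp" → prefix "brpr" already present; 6 new (r, p, p, j, b, p)
Total nodes = 4 + 3 + 3 + 2 + 5 + 6 = 23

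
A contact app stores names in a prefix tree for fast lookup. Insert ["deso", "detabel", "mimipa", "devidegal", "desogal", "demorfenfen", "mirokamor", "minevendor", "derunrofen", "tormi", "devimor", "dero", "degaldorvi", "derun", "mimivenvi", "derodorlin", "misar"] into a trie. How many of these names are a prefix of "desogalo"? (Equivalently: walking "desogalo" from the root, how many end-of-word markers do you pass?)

2

Walk "desogalo" from the root; an end-of-word marker is hit whenever a stored word is a prefix of "desogalo".
Prefixes of the query that are stored words: "deso", "desogal"
Count: 2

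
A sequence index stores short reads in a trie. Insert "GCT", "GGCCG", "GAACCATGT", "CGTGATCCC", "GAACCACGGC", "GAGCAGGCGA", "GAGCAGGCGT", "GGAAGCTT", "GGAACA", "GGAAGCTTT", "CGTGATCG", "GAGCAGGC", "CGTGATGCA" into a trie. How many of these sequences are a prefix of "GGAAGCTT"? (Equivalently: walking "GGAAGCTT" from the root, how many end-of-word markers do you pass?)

1

Walk "GGAAGCTT" from the root; an end-of-word marker is hit whenever a stored word is a prefix of "GGAAGCTT".
Prefixes of the query that are stored words: "GGAAGCTT"
Count: 1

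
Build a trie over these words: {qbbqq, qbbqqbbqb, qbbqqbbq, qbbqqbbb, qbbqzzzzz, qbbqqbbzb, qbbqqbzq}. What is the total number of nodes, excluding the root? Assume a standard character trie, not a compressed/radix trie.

19

Trie structure (* marks end of a word):
(root)
└─ q
   └─ b
      └─ b
         └─ q
            ├─ q *
            │  └─ b
            │     ├─ b
            │     │  ├─ b *
            │     │  ├─ q *
            │     │  │  └─ b *
            │     │  └─ z
            │     │     └─ b *
            │     └─ z
            │        └─ q *
            └─ z
               └─ z
                  └─ z
                     └─ z
                        └─ z *
Counting every labelled node above: 19.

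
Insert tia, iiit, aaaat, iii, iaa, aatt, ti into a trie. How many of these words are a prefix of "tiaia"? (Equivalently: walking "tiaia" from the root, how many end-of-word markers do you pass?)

2

Check each prefix of "tiaia" against the stored set — each match is an end-marker on the path.
Prefixes of the query that are stored words: "ti", "tia"
Count: 2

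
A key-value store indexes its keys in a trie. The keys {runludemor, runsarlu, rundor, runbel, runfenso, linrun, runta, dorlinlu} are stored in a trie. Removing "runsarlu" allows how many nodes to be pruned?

Walk "runsarlu" from the leaf back toward the root, removing each node that no remaining word uses.
The suffix "sarlu" (5 nodes) is used only by "runsarlu"; the node for "run" still has the child "l", so pruning stops there.
Nodes removed: 5

5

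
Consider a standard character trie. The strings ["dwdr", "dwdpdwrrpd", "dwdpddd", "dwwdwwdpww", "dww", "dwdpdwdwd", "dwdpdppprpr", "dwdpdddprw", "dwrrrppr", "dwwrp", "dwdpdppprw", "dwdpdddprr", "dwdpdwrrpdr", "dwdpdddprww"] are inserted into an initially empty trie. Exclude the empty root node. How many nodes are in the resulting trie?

45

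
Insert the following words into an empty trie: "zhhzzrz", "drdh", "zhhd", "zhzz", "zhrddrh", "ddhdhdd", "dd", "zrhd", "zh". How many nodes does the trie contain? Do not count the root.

For each word, the new-node count is its length minus the longest prefix already in the trie:
  "zhhzzrz" → 7 new (z, h, h, z, z, r, z)
  "drdh" → 4 new (d, r, d, h)
  "zhhd" → prefix "zhh" already present; 1 new (d)
  "zhzz" → prefix "zh" already present; 2 new (z, z)
  "zhrddrh" → prefix "zh" already present; 5 new (r, d, d, r, h)
  "ddhdhdd" → prefix "d" already present; 6 new (d, h, d, h, d, d)
  "dd" → prefix "dd" already present; 0 new (none)
  "zrhd" → prefix "z" already present; 3 new (r, h, d)
  "zh" → prefix "zh" already present; 0 new (none)
Total nodes = 7 + 4 + 1 + 2 + 5 + 6 + 0 + 3 + 0 = 28

28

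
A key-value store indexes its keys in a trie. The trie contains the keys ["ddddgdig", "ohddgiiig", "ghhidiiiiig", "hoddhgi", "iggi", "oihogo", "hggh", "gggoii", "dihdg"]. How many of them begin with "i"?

Traverse to the node for "i", then collect every word in that subtree.
Words under "i": iggi
Count: 1

1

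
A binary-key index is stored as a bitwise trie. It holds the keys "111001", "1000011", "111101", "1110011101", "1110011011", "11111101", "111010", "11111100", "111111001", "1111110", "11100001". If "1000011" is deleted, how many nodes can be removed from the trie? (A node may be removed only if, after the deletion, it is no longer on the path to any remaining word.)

6

After clearing the end-marker at "1000011", prune upward until reaching a node still needed by another word.
The suffix "000011" (6 nodes) is used only by "1000011"; the node for "1" still has the child "1", so pruning stops there.
Nodes removed: 6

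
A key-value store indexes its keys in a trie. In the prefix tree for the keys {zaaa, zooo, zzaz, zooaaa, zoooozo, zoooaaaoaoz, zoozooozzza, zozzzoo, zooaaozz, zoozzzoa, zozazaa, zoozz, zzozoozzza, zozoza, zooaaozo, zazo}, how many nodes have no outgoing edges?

Leaves are exactly the stored words that no other stored word extends.
Those words: "zaaa", "zazo", "zooaaa", "zooaaozo", "zooaaozz", "zoooaaaoaoz", "zoooozo", "zoozooozzza", "zoozzzoa", "zozazaa", "zozoza", "zozzzoo", "zzaz", "zzozoozzza"
Leaf count: 14

14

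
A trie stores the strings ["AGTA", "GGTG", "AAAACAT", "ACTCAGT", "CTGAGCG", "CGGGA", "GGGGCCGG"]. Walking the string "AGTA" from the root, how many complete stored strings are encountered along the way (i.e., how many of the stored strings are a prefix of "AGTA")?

Check each prefix of "AGTA" against the stored set — each match is an end-marker on the path.
Prefixes of the query that are stored words: "AGTA"
Count: 1

1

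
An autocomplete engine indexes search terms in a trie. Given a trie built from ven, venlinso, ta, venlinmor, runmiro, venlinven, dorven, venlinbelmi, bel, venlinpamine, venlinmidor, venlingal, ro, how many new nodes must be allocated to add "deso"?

"d" is already a path in the trie; the remaining "eso" must be added.
So 4 − 1 = 3 new nodes.

3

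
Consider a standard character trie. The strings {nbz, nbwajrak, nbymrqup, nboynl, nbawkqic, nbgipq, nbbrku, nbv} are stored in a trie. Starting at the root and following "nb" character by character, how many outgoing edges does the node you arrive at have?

Walk "nb" from the root, arriving at one node.
Characters that immediately follow "nb" among the stored strings: {a, b, g, o, v, w, y, z}.
That node has 8 child edges.

8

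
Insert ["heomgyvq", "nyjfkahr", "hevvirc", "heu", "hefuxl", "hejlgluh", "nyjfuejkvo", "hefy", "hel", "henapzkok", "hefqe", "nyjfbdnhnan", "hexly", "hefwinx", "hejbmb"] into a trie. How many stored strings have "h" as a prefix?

Filter for entries beginning with "h":
Matches: "hefqe", "hefuxl", "hefwinx", "hefy", "hejbmb", "hejlgluh", "hel", "henapzkok", "heomgyvq", "heu", "hevvirc", "hexly"
Count: 12

12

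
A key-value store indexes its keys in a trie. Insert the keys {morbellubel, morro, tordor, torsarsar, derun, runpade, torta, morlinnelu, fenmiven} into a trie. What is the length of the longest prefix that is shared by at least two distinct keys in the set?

The deepest shared node is where two words last agree before diverging.
e.g. "morbellubel" and "morlinnelu" share the prefix "mor" of length 3; no pair shares a longer one.
Longest shared-prefix length: 3

3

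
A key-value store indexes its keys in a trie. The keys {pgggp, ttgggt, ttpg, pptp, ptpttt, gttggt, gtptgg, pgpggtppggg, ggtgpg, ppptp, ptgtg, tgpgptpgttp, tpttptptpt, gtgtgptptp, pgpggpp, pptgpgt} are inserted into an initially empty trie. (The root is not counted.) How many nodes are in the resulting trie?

84

Count nodes per top-level branch (shared prefixes stored once):
  'g'-branch (ggtgpg, gtgtgptptp, gtptgg, gttggt): 23 nodes
  'p'-branch (pgggp, pgpggpp, pgpggtppggg, ppptp, pptgpgt, pptp, ptgtg, ptpttt): 34 nodes
  't'-branch (tgpgptpgttp, tpttptptpt, ttgggt, ttpg): 27 nodes
Sum: 84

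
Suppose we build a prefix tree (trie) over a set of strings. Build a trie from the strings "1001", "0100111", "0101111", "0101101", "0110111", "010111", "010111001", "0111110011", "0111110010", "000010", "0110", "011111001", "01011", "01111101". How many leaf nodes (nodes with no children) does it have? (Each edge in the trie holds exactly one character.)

A leaf is a node with no children — equivalently, the end of a word that is not a proper prefix of any other stored word.
Those words: "000010", "0100111", "0101101", "010111001", "0101111", "0110111", "0111110010", "0111110011", "01111101", "1001"
Leaf count: 10

10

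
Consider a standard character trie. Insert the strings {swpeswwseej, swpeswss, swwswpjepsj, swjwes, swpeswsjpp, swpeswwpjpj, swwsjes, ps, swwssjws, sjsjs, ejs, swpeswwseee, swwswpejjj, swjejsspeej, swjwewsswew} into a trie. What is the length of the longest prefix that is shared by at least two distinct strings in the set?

Equivalently: take the maximum, over all pairs, of their longest common prefix length.
e.g. "swpeswwseee" and "swpeswwseej" share the prefix "swpeswwsee" of length 10; no pair shares a longer one.
Longest shared-prefix length: 10

10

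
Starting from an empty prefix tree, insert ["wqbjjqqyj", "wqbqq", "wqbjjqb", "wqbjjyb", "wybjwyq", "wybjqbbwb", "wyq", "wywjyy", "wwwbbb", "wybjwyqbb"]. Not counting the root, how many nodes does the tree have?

37

For each word, the new-node count is its length minus the longest prefix already in the trie:
  "wqbjjqqyj" → 9 new (w, q, b, j, j, q, q, y, j)
  "wqbqq" → prefix "wqb" already present; 2 new (q, q)
  "wqbjjqb" → prefix "wqbjjq" already present; 1 new (b)
  "wqbjjyb" → prefix "wqbjj" already present; 2 new (y, b)
  "wybjwyq" → prefix "w" already present; 6 new (y, b, j, w, y, q)
  "wybjqbbwb" → prefix "wybj" already present; 5 new (q, b, b, w, b)
  "wyq" → prefix "wy" already present; 1 new (q)
  "wywjyy" → prefix "wy" already present; 4 new (w, j, y, y)
  "wwwbbb" → prefix "w" already present; 5 new (w, w, b, b, b)
  "wybjwyqbb" → prefix "wybjwyq" already present; 2 new (b, b)
Total nodes = 9 + 2 + 1 + 2 + 6 + 5 + 1 + 4 + 5 + 2 = 37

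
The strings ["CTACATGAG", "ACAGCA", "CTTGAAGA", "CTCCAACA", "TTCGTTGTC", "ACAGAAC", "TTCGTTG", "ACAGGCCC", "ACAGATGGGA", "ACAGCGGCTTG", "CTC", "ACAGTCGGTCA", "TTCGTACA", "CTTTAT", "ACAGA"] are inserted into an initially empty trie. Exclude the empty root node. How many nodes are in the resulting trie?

Insert word by word; a character creates a node only if that edge doesn't already exist:
  "CTACATGAG" → 9 new (C, T, A, C, A, T, G, A, G)
  "ACAGCA" → 6 new (A, C, A, G, C, A)
  "CTTGAAGA" → prefix "CT" already present; 6 new (T, G, A, A, G, A)
  "CTCCAACA" → prefix "CT" already present; 6 new (C, C, A, A, C, A)
  "TTCGTTGTC" → 9 new (T, T, C, G, T, T, G, T, C)
  "ACAGAAC" → prefix "ACAG" already present; 3 new (A, A, C)
  "TTCGTTG" → prefix "TTCGTTG" already present; 0 new (none)
  "ACAGGCCC" → prefix "ACAG" already present; 4 new (G, C, C, C)
  "ACAGATGGGA" → prefix "ACAGA" already present; 5 new (T, G, G, G, A)
  "ACAGCGGCTTG" → prefix "ACAGC" already present; 6 new (G, G, C, T, T, G)
  "CTC" → prefix "CTC" already present; 0 new (none)
  "ACAGTCGGTCA" → prefix "ACAG" already present; 7 new (T, C, G, G, T, C, A)
  "TTCGTACA" → prefix "TTCGT" already present; 3 new (A, C, A)
  "CTTTAT" → prefix "CTT" already present; 3 new (T, A, T)
  "ACAGA" → prefix "ACAGA" already present; 0 new (none)
Total nodes = 9 + 6 + 6 + 6 + 9 + 3 + 0 + 4 + 5 + 6 + 0 + 7 + 3 + 3 + 0 = 67

67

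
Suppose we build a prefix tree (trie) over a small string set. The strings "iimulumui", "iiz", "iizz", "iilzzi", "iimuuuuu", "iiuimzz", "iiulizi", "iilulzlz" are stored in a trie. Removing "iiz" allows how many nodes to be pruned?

0

Walk "iiz" from the leaf back toward the root, removing each node that no remaining word uses.
Every node on "iiz" is still needed (e.g. by "iizz"), so nothing is freed.
Nodes removed: 0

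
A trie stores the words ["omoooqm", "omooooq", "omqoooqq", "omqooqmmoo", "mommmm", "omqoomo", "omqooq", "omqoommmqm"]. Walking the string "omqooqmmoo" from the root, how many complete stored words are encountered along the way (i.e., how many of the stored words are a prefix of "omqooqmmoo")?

2

Walk "omqooqmmoo" from the root; an end-of-word marker is hit whenever a stored word is a prefix of "omqooqmmoo".
Prefixes of the query that are stored words: "omqooq", "omqooqmmoo"
Count: 2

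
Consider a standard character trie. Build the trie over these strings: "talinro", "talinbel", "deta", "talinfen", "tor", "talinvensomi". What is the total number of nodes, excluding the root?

26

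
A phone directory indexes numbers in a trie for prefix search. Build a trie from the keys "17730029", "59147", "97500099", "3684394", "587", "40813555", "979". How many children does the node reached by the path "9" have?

1

Walk "9" from the root, arriving at one node.
Characters that immediately follow "9" among the stored strings: {7}.
That node has 1 child edge.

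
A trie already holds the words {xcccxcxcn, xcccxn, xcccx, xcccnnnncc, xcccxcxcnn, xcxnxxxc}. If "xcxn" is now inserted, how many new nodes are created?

0

"xcxn" is already a full path in the trie; only an end-marker is added.
No new nodes are needed: 0.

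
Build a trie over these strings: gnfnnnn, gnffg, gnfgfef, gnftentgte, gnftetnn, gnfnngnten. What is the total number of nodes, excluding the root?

28

For each word, the new-node count is its length minus the longest prefix already in the trie:
  "gnfnnnn" → 7 new (g, n, f, n, n, n, n)
  "gnffg" → prefix "gnf" already present; 2 new (f, g)
  "gnfgfef" → prefix "gnf" already present; 4 new (g, f, e, f)
  "gnftentgte" → prefix "gnf" already present; 7 new (t, e, n, t, g, t, e)
  "gnftetnn" → prefix "gnfte" already present; 3 new (t, n, n)
  "gnfnngnten" → prefix "gnfnn" already present; 5 new (g, n, t, e, n)
Total nodes = 7 + 2 + 4 + 7 + 3 + 5 = 28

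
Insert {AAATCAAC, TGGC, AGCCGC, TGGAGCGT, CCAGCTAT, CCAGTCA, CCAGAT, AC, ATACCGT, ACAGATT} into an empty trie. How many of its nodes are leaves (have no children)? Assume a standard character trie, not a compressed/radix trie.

9

A leaf is a node with no children — equivalently, the end of a word that is not a proper prefix of any other stored word.
Those words: "AAATCAAC", "ACAGATT", "AGCCGC", "ATACCGT", "CCAGAT", "CCAGCTAT", "CCAGTCA", "TGGAGCGT", "TGGC"
Leaf count: 9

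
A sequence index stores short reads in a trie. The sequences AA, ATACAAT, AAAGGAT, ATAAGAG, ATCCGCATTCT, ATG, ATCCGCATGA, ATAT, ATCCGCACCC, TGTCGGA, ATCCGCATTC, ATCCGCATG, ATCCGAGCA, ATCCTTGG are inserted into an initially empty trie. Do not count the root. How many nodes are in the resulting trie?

Insert word by word; a character creates a node only if that edge doesn't already exist:
  "AA" → 2 new (A, A)
  "ATACAAT" → prefix "A" already present; 6 new (T, A, C, A, A, T)
  "AAAGGAT" → prefix "AA" already present; 5 new (A, G, G, A, T)
  "ATAAGAG" → prefix "ATA" already present; 4 new (A, G, A, G)
  "ATCCGCATTCT" → prefix "AT" already present; 9 new (C, C, G, C, A, T, T, C, T)
  "ATG" → prefix "AT" already present; 1 new (G)
  "ATCCGCATGA" → prefix "ATCCGCAT" already present; 2 new (G, A)
  "ATAT" → prefix "ATA" already present; 1 new (T)
  "ATCCGCACCC" → prefix "ATCCGCA" already present; 3 new (C, C, C)
  "TGTCGGA" → 7 new (T, G, T, C, G, G, A)
  "ATCCGCATTC" → prefix "ATCCGCATTC" already present; 0 new (none)
  "ATCCGCATG" → prefix "ATCCGCATG" already present; 0 new (none)
  "ATCCGAGCA" → prefix "ATCCG" already present; 4 new (A, G, C, A)
  "ATCCTTGG" → prefix "ATCC" already present; 4 new (T, T, G, G)
Total nodes = 2 + 6 + 5 + 4 + 9 + 1 + 2 + 1 + 3 + 7 + 0 + 0 + 4 + 4 = 48

48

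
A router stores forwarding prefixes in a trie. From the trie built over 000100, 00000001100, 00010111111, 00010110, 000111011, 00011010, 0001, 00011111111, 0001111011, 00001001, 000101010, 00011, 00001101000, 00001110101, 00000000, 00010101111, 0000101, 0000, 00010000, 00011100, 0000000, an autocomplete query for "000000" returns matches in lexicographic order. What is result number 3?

DFS of the "000000" subtree visits, in order: "0000000", "00000000", "00000001100"
The 3rd is 00000001100.

00000001100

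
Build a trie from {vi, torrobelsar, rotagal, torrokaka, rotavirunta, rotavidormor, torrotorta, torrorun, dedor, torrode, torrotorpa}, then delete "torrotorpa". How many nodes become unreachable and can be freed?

2

Walk "torrotorpa" from the leaf back toward the root, removing each node that no remaining word uses.
The suffix "pa" (2 nodes) is used only by "torrotorpa"; the node for "torrotor" still has the child "t", so pruning stops there.
Nodes removed: 2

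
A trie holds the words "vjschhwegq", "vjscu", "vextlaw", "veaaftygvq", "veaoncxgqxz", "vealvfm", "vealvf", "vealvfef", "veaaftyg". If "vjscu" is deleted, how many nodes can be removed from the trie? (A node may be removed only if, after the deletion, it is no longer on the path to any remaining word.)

Walk "vjscu" from the leaf back toward the root, removing each node that no remaining word uses.
The suffix "u" (1 node) is used only by "vjscu"; the node for "vjsc" still has the child "h", so pruning stops there.
Nodes removed: 1

1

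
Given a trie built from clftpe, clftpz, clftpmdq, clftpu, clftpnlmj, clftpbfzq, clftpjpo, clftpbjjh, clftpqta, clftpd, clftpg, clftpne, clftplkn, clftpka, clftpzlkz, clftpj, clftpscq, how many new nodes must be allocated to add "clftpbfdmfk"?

"clftpbf" is already a path in the trie; the remaining "dmfk" must be added.
New nodes needed: |"clftpbfdmfk"| − 7 = 11 − 7 = 4.

4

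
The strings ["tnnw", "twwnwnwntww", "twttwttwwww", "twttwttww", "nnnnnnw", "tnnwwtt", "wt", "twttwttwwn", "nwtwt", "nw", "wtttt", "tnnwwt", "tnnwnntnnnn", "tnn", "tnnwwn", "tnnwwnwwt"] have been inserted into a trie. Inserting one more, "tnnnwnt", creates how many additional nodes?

The longest prefix of "tnnnwnt" already in the trie is "tnn" (length 3).
Each of the 4 remaining characters creates one node.

4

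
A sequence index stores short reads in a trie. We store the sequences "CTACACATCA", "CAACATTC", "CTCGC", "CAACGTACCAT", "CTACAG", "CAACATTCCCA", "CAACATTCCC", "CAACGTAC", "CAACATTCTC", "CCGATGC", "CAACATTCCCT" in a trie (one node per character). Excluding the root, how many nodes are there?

Trie structure (* marks end of a word):
(root)
└─ C
   ├─ A
   │  └─ A
   │     └─ C
   │        ├─ A
   │        │  └─ T
   │        │     └─ T
   │        │        └─ C *
   │        │           ├─ C
   │        │           │  └─ C *
   │        │           │     ├─ A *
   │        │           │     └─ T *
   │        │           └─ T
   │        │              └─ C *
   │        └─ G
   │           └─ T
   │              └─ A
   │                 └─ C *
   │                    └─ C
   │                       └─ A
   │                          └─ T *
   ├─ C
   │  └─ G
   │     └─ A
   │        └─ T
   │           └─ G
   │              └─ C *
   └─ T
      ├─ A
      │  └─ C
      │     └─ A
      │        ├─ C
      │        │  └─ A
      │        │     └─ T
      │        │        └─ C
      │        │           └─ A *
      │        └─ G *
      └─ C
         └─ G
            └─ C *
Counting every labelled node above: 40.

40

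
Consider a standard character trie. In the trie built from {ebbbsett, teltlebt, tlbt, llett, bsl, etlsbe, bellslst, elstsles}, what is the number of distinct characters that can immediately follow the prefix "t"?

2

The children of the "t" node are the distinct next characters among strings starting with "t".
Distinct next characters after "t": e, l.
That node has 2 child edges.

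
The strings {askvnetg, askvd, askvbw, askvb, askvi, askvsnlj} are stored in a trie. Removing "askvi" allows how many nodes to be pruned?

1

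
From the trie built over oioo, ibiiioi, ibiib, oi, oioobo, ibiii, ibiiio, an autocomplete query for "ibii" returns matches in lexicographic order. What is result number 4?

ibiiioi

Words with prefix "ibii", in lexicographic order: "ibiib", "ibiii", "ibiiio", "ibiiioi"
The 4th is ibiiioi.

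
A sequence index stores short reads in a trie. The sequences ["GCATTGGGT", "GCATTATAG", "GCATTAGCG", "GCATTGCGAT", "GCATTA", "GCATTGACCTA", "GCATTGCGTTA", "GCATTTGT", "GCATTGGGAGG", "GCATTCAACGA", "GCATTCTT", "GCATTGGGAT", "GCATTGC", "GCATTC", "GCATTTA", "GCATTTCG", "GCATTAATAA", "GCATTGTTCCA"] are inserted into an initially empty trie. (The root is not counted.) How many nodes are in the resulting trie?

55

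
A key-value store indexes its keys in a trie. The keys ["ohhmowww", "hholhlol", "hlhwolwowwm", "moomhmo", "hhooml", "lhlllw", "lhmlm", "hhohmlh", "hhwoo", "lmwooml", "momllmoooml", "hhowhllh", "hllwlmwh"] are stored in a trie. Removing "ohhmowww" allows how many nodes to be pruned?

8

After clearing the end-marker at "ohhmowww", prune upward until reaching a node still needed by another word.
No other word shares any prefix with "ohhmowww", so all 8 of its nodes go.
Nodes removed: 8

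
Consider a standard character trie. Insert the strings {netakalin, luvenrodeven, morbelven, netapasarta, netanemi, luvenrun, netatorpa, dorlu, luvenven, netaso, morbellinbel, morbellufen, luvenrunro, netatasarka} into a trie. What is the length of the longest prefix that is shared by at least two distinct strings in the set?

Equivalently: take the maximum, over all pairs, of their longest common prefix length.
e.g. "luvenrun" and "luvenrunro" share the prefix "luvenrun" of length 8; no pair shares a longer one.
Longest shared-prefix length: 8

8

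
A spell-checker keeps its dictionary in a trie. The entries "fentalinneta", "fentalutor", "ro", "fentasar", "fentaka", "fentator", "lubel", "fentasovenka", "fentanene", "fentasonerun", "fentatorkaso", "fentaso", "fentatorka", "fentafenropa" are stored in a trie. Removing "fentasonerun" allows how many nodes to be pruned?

5

A node on "fentasonerun"'s path can go only if nothing else ends at it or branches off below it.
The suffix "nerun" (5 nodes) is used only by "fentasonerun"; the node for "fentaso" still has the child "v", so pruning stops there.
Nodes removed: 5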